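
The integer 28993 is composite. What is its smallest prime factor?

79

28993 is odd.
Digit sum 31, not divisible by 3.
Ends in 3: not divisible by 5.
7: 28993 = 7·4141 + 6
11: 28993 = 11·2635 + 8
13: 28993 = 13·2230 + 3
17: 28993 = 17·1705 + 8
19: 28993 = 19·1525 + 18
23: 28993 = 23·1260 + 13
29: 28993 = 29·999 + 22
31: 28993 = 31·935 + 8
37: 28993 = 37·783 + 22
41: 28993 = 41·707 + 6
43: 28993 = 43·674 + 11
47: 28993 = 47·616 + 41
53: 28993 = 53·547 + 2
59: 28993 = 59·491 + 24
61: 28993 = 61·475 + 18
67: 28993 = 67·432 + 49
71: 28993 = 71·408 + 25
73: 28993 = 73·397 + 12
79: 28993 = 79·367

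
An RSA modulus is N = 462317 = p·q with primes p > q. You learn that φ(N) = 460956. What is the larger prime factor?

719

φ(n) = (p−1)(q−1) = n − (p+q) + 1, so p + q = 462317 − 460956 + 1 = 1362.
p and q are the roots of t² − 1362t + 462317 = 0.
Discriminant: 1362² − 4·462317 = 1855044 − 1849268 = 5776; √5776 = 76.
q = (1362 − 76)/2 = 643, p = (1362 + 76)/2 = 719.
Check: 643 · 719 = 462317.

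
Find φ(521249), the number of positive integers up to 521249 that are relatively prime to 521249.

491920

Factor: 521249 = 23 · 131 · 173.
φ(521249) = (23−1) · (131−1) · (173−1) = 22 · 130 · 172 = 491920.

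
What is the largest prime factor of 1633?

71

1633 = 23 · 71
71 is prime.
So 1633 = 23 · 71; the largest prime factor is 71.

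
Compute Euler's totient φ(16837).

16576

Factor: 16837 = 113 · 149.
φ(16837) = (113−1) · (149−1) = 112 · 148 = 16576.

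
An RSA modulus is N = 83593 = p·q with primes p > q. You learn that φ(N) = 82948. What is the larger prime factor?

467

φ(n) = (p−1)(q−1) = n − (p+q) + 1, so p + q = 83593 − 82948 + 1 = 646.
p and q are the roots of t² − 646t + 83593 = 0.
Discriminant: 646² − 4·83593 = 417316 − 334372 = 82944; √82944 = 288.
q = (646 − 288)/2 = 179, p = (646 + 288)/2 = 467.
Check: 179 · 467 = 83593.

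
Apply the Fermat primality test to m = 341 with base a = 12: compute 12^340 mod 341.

12^1 ≡ 12 (mod 341)
12^2 ≡ 12^2 = 144 ≡ 144 (mod 341)
12^4 ≡ 144^2 = 20736 ≡ 276 (mod 341)
12^8 ≡ 276^2 = 76176 ≡ 133 (mod 341)
12^16 ≡ 133^2 = 17689 ≡ 298 (mod 341)
12^32 ≡ 298^2 = 88804 ≡ 144 (mod 341)
12^64 ≡ 144^2 = 20736 ≡ 276 (mod 341)
12^128 ≡ 276^2 = 76176 ≡ 133 (mod 341)
12^256 ≡ 133^2 = 17689 ≡ 298 (mod 341)
340 = 256 + 64 + 16 + 4 in binary powers of 2.
So 12^340 ≡ 298 · 276 · 298 · 276 ≡ 56 (mod 341).
Since 56 ≠ 1, base 12 is a Fermat witness: 341 is composite.

56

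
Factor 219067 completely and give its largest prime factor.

79

219067 = 47 · 4661
4661 = 59 · 79
79 is prime.
So 219067 = 47 · 59 · 79; the largest prime factor is 79.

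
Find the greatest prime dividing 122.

61

122 = 2 · 61
61 is prime.
So 122 = 2 · 61; the largest prime factor is 61.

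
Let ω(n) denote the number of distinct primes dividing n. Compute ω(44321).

3

44321 = 23 · 1927
1927 = 41 · 47
44321 = 23 · 41 · 47, which has 3 distinct prime factors.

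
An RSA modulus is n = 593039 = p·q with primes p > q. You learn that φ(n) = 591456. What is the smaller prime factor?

φ(n) = (p−1)(q−1) = n − (p+q) + 1, so p + q = 593039 − 591456 + 1 = 1584.
p and q are the roots of t² − 1584t + 593039 = 0.
Discriminant: 1584² − 4·593039 = 2509056 − 2372156 = 136900; √136900 = 370.
q = (1584 − 370)/2 = 607, p = (1584 + 370)/2 = 977.
Check: 607 · 977 = 593039.

607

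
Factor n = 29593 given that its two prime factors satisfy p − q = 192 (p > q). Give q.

Since p = q + 192, we have 29593 = q(q + 192), so q² + 192q − 29593 = 0.
Discriminant: 192² + 4·29593 = 36864 + 118372 = 155236; √155236 = 394.
q = (−192 + 394)/2 = 101, and p = q + 192 = 293.
Check: 101 · 293 = 29593.

101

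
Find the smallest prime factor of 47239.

47239 is odd.
Digit sum 25, not divisible by 3.
Ends in 9: not divisible by 5.
7: 47239 = 7·6748 + 3
11: 47239 = 11·4294 + 5
13: 47239 = 13·3633 + 10
17: 47239 = 17·2778 + 13
19: 47239 = 19·2486 + 5
23: 47239 = 23·2053 + 20
29: 47239 = 29·1628 + 27
31: 47239 = 31·1523 + 26
37: 47239 = 37·1276 + 27
41: 47239 = 41·1152 + 7
43: 47239 = 43·1098 + 25
47: 47239 = 47·1005 + 4
53: 47239 = 53·891 + 16
59: 47239 = 59·800 + 39
61: 47239 = 61·774 + 25
67: 47239 = 67·705 + 4
71: 47239 = 71·665 + 24
73: 47239 = 73·647 + 8
79: 47239 = 79·597 + 76
83: 47239 = 83·569 + 12
89: 47239 = 89·530 + 69
97: 47239 = 97·487

97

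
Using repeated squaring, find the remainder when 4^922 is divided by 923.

555

4^1 ≡ 4 (mod 923)
4^2 ≡ 4^2 = 16 ≡ 16 (mod 923)
4^4 ≡ 16^2 = 256 ≡ 256 (mod 923)
4^8 ≡ 256^2 = 65536 ≡ 3 (mod 923)
4^16 ≡ 3^2 = 9 ≡ 9 (mod 923)
4^32 ≡ 9^2 = 81 ≡ 81 (mod 923)
4^64 ≡ 81^2 = 6561 ≡ 100 (mod 923)
4^128 ≡ 100^2 = 10000 ≡ 770 (mod 923)
4^256 ≡ 770^2 = 592900 ≡ 334 (mod 923)
4^512 ≡ 334^2 = 111556 ≡ 796 (mod 923)
922 = 512 + 256 + 128 + 16 + 8 + 2 in binary powers of 2.
So 4^922 ≡ 796 · 334 · 770 · 9 · 3 · 16 ≡ 555 (mod 923).
Since 555 ≠ 1, base 4 is a Fermat witness: 923 is composite.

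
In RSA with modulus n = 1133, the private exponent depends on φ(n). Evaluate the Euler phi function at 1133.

1020

Factor: 1133 = 11 · 103.
φ(1133) = (11−1) · (103−1) = 10 · 102 = 1020.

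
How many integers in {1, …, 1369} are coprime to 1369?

1332

Factor: 1369 = 37^2.
φ(1369) = 37^1·(37−1) = 1332.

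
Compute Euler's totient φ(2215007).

2163672

Factor: 2215007 = 107 · 127 · 163.
φ(2215007) = (107−1) · (127−1) · (163−1) = 106 · 126 · 162 = 2163672.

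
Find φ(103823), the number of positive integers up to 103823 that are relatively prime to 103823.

Factor: 103823 = 47^3.
φ(103823) = 47^2·(47−1) = 101614.

101614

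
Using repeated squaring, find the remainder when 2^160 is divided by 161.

2^1 ≡ 2 (mod 161)
2^2 ≡ 2^2 = 4 ≡ 4 (mod 161)
2^4 ≡ 4^2 = 16 ≡ 16 (mod 161)
2^8 ≡ 16^2 = 256 ≡ 95 (mod 161)
2^16 ≡ 95^2 = 9025 ≡ 9 (mod 161)
2^32 ≡ 9^2 = 81 ≡ 81 (mod 161)
2^64 ≡ 81^2 = 6561 ≡ 121 (mod 161)
2^128 ≡ 121^2 = 14641 ≡ 151 (mod 161)
160 = 128 + 32 in binary powers of 2.
So 2^160 ≡ 151 · 81 ≡ 156 (mod 161).
Since 156 ≠ 1, base 2 is a Fermat witness: 161 is composite.

156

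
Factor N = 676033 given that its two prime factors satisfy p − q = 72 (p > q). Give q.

Since p = q + 72, we have 676033 = q(q + 72), so q² + 72q − 676033 = 0.
Discriminant: 72² + 4·676033 = 5184 + 2704132 = 2709316; √2709316 = 1646.
q = (−72 + 1646)/2 = 787, and p = q + 72 = 859.
Check: 787 · 859 = 676033.

787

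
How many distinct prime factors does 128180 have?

5

128180 = 2^2 · 32045
32045 = 5 · 6409
6409 = 13 · 493
493 = 17 · 29
128180 = 2^2 · 5 · 13 · 17 · 29, which has 5 distinct prime factors.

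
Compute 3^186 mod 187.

3^1 ≡ 3 (mod 187)
3^2 ≡ 3^2 = 9 ≡ 9 (mod 187)
3^4 ≡ 9^2 = 81 ≡ 81 (mod 187)
3^8 ≡ 81^2 = 6561 ≡ 16 (mod 187)
3^16 ≡ 16^2 = 256 ≡ 69 (mod 187)
3^32 ≡ 69^2 = 4761 ≡ 86 (mod 187)
3^64 ≡ 86^2 = 7396 ≡ 103 (mod 187)
3^128 ≡ 103^2 = 10609 ≡ 137 (mod 187)
186 = 128 + 32 + 16 + 8 + 2 in binary powers of 2.
So 3^186 ≡ 137 · 86 · 69 · 16 · 9 ≡ 25 (mod 187).
Since 25 ≠ 1, base 3 is a Fermat witness: 187 is composite.

25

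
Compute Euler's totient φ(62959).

Factor: 62959 = 13 · 29 · 167.
φ(62959) = (13−1) · (29−1) · (167−1) = 12 · 28 · 166 = 55776.

55776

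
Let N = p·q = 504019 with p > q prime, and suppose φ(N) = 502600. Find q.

701

φ(n) = (p−1)(q−1) = n − (p+q) + 1, so p + q = 504019 − 502600 + 1 = 1420.
p and q are the roots of t² − 1420t + 504019 = 0.
Discriminant: 1420² − 4·504019 = 2016400 − 2016076 = 324; √324 = 18.
q = (1420 − 18)/2 = 701, p = (1420 + 18)/2 = 719.
Check: 701 · 719 = 504019.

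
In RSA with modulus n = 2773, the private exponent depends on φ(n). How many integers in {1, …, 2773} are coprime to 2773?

Factor: 2773 = 47 · 59.
φ(2773) = (47−1) · (59−1) = 46 · 58 = 2668.

2668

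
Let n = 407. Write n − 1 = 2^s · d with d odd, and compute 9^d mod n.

407 − 1 = 406 = 2^1 · 203, so d = 203.
9^1 ≡ 9 (mod 407)
9^2 ≡ 9^2 = 81 ≡ 81 (mod 407)
9^4 ≡ 81^2 = 6561 ≡ 49 (mod 407)
9^8 ≡ 49^2 = 2401 ≡ 366 (mod 407)
9^16 ≡ 366^2 = 133956 ≡ 53 (mod 407)
9^32 ≡ 53^2 = 2809 ≡ 367 (mod 407)
9^64 ≡ 367^2 = 134689 ≡ 379 (mod 407)
9^128 ≡ 379^2 = 143641 ≡ 377 (mod 407)
203 = 128 + 64 + 8 + 2 + 1 in binary powers of 2.
So 9^203 ≡ 377 · 379 · 366 · 81 · 9 ≡ 256 (mod 407).
Squaring chain: 256; never reaches −1, so base 9 is a Miller–Rabin witness that 407 is composite.

256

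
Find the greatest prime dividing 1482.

19

1482 = 2 · 741
741 = 3 · 247
247 = 13 · 19
19 is prime.
So 1482 = 2 · 3 · 13 · 19; the largest prime factor is 19.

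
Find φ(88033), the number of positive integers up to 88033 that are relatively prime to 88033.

78000

Factor: 88033 = 11 · 53 · 151.
φ(88033) = (11−1) · (53−1) · (151−1) = 10 · 52 · 150 = 78000.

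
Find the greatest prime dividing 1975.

1975 = 5 · 395
395 = 5 · 79
79 is prime.
So 1975 = 5^2 · 79; the largest prime factor is 79.

79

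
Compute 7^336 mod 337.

1

7^1 ≡ 7 (mod 337)
7^2 ≡ 7^2 = 49 ≡ 49 (mod 337)
7^4 ≡ 49^2 = 2401 ≡ 42 (mod 337)
7^8 ≡ 42^2 = 1764 ≡ 79 (mod 337)
7^16 ≡ 79^2 = 6241 ≡ 175 (mod 337)
7^32 ≡ 175^2 = 30625 ≡ 295 (mod 337)
7^64 ≡ 295^2 = 87025 ≡ 79 (mod 337)
7^128 ≡ 79^2 = 6241 ≡ 175 (mod 337)
7^256 ≡ 175^2 = 30625 ≡ 295 (mod 337)
336 = 256 + 64 + 16 in binary powers of 2.
So 7^336 ≡ 295 · 79 · 175 ≡ 1 (mod 337).
Since the result is 1, base 7 gives no evidence that 337 is composite.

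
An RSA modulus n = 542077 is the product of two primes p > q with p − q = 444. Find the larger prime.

Since p = q + 444, we have 542077 = q(q + 444), so q² + 444q − 542077 = 0.
Discriminant: 444² + 4·542077 = 197136 + 2168308 = 2365444; √2365444 = 1538.
q = (−444 + 1538)/2 = 547, and p = q + 444 = 991.
Check: 547 · 991 = 542077.

991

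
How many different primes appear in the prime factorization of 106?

106 = 2 · 53
106 = 2 · 53, which has 2 distinct prime factors.

2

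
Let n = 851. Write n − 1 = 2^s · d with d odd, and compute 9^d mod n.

303

851 − 1 = 850 = 2^1 · 425, so d = 425.
9^1 ≡ 9 (mod 851)
9^2 ≡ 9^2 = 81 ≡ 81 (mod 851)
9^4 ≡ 81^2 = 6561 ≡ 604 (mod 851)
9^8 ≡ 604^2 = 364816 ≡ 588 (mod 851)
9^16 ≡ 588^2 = 345744 ≡ 238 (mod 851)
9^32 ≡ 238^2 = 56644 ≡ 478 (mod 851)
9^64 ≡ 478^2 = 228484 ≡ 416 (mod 851)
9^128 ≡ 416^2 = 173056 ≡ 303 (mod 851)
9^256 ≡ 303^2 = 91809 ≡ 752 (mod 851)
425 = 256 + 128 + 32 + 8 + 1 in binary powers of 2.
So 9^425 ≡ 752 · 303 · 478 · 588 · 9 ≡ 303 (mod 851).
Squaring chain: 303; never reaches −1, so base 9 is a Miller–Rabin witness that 851 is composite.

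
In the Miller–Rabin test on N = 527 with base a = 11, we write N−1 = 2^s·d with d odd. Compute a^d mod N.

527 − 1 = 526 = 2^1 · 263, so d = 263.
11^1 ≡ 11 (mod 527)
11^2 ≡ 11^2 = 121 ≡ 121 (mod 527)
11^4 ≡ 121^2 = 14641 ≡ 412 (mod 527)
11^8 ≡ 412^2 = 169744 ≡ 50 (mod 527)
11^16 ≡ 50^2 = 2500 ≡ 392 (mod 527)
11^32 ≡ 392^2 = 153664 ≡ 307 (mod 527)
11^64 ≡ 307^2 = 94249 ≡ 443 (mod 527)
11^128 ≡ 443^2 = 196249 ≡ 205 (mod 527)
11^256 ≡ 205^2 = 42025 ≡ 392 (mod 527)
263 = 256 + 4 + 2 + 1 in binary powers of 2.
So 11^263 ≡ 392 · 412 · 121 · 11 ≡ 105 (mod 527).
Squaring chain: 105; never reaches −1, so base 11 is a Miller–Rabin witness that 527 is composite.

105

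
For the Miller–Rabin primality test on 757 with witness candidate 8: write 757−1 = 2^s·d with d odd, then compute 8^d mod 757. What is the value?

670

757 − 1 = 756 = 2^2 · 189, so d = 189.
8^1 ≡ 8 (mod 757)
8^2 ≡ 8^2 = 64 ≡ 64 (mod 757)
8^4 ≡ 64^2 = 4096 ≡ 311 (mod 757)
8^8 ≡ 311^2 = 96721 ≡ 582 (mod 757)
8^16 ≡ 582^2 = 338724 ≡ 345 (mod 757)
8^32 ≡ 345^2 = 119025 ≡ 176 (mod 757)
8^64 ≡ 176^2 = 30976 ≡ 696 (mod 757)
8^128 ≡ 696^2 = 484416 ≡ 693 (mod 757)
189 = 128 + 32 + 16 + 8 + 4 + 1 in binary powers of 2.
So 8^189 ≡ 693 · 176 · 345 · 582 · 311 · 8 ≡ 670 (mod 757).
Squaring chain: 670 → 756; reaches −1, so base 8 does not prove 757 composite.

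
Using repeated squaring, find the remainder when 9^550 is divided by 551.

123

9^1 ≡ 9 (mod 551)
9^2 ≡ 9^2 = 81 ≡ 81 (mod 551)
9^4 ≡ 81^2 = 6561 ≡ 500 (mod 551)
9^8 ≡ 500^2 = 250000 ≡ 397 (mod 551)
9^16 ≡ 397^2 = 157609 ≡ 23 (mod 551)
9^32 ≡ 23^2 = 529 ≡ 529 (mod 551)
9^64 ≡ 529^2 = 279841 ≡ 484 (mod 551)
9^128 ≡ 484^2 = 234256 ≡ 81 (mod 551)
9^256 ≡ 81^2 = 6561 ≡ 500 (mod 551)
9^512 ≡ 500^2 = 250000 ≡ 397 (mod 551)
550 = 512 + 32 + 4 + 2 in binary powers of 2.
So 9^550 ≡ 397 · 529 · 500 · 81 ≡ 123 (mod 551).
Since 123 ≠ 1, base 9 is a Fermat witness: 551 is composite.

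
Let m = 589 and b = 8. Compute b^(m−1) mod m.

8^1 ≡ 8 (mod 589)
8^2 ≡ 8^2 = 64 ≡ 64 (mod 589)
8^4 ≡ 64^2 = 4096 ≡ 562 (mod 589)
8^8 ≡ 562^2 = 315844 ≡ 140 (mod 589)
8^16 ≡ 140^2 = 19600 ≡ 163 (mod 589)
8^32 ≡ 163^2 = 26569 ≡ 64 (mod 589)
8^64 ≡ 64^2 = 4096 ≡ 562 (mod 589)
8^128 ≡ 562^2 = 315844 ≡ 140 (mod 589)
8^256 ≡ 140^2 = 19600 ≡ 163 (mod 589)
8^512 ≡ 163^2 = 26569 ≡ 64 (mod 589)
588 = 512 + 64 + 8 + 4 in binary powers of 2.
So 8^588 ≡ 64 · 562 · 140 · 562 ≡ 419 (mod 589).
Since 419 ≠ 1, base 8 is a Fermat witness: 589 is composite.

419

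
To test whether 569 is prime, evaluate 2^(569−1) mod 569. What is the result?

1

2^1 ≡ 2 (mod 569)
2^2 ≡ 2^2 = 4 ≡ 4 (mod 569)
2^4 ≡ 4^2 = 16 ≡ 16 (mod 569)
2^8 ≡ 16^2 = 256 ≡ 256 (mod 569)
2^16 ≡ 256^2 = 65536 ≡ 101 (mod 569)
2^32 ≡ 101^2 = 10201 ≡ 528 (mod 569)
2^64 ≡ 528^2 = 278784 ≡ 543 (mod 569)
2^128 ≡ 543^2 = 294849 ≡ 107 (mod 569)
2^256 ≡ 107^2 = 11449 ≡ 69 (mod 569)
2^512 ≡ 69^2 = 4761 ≡ 209 (mod 569)
568 = 512 + 32 + 16 + 8 in binary powers of 2.
So 2^568 ≡ 209 · 528 · 101 · 256 ≡ 1 (mod 569).
Since the result is 1, base 2 gives no evidence that 569 is composite.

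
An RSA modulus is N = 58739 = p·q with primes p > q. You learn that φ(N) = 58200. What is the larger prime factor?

389

φ(n) = (p−1)(q−1) = n − (p+q) + 1, so p + q = 58739 − 58200 + 1 = 540.
p and q are the roots of t² − 540t + 58739 = 0.
Discriminant: 540² − 4·58739 = 291600 − 234956 = 56644; √56644 = 238.
q = (540 − 238)/2 = 151, p = (540 + 238)/2 = 389.
Check: 151 · 389 = 58739.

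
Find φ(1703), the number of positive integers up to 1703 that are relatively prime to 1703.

Factor: 1703 = 13 · 131.
φ(1703) = (13−1) · (131−1) = 12 · 130 = 1560.

1560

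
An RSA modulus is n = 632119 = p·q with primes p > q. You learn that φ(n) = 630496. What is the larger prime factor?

φ(n) = (p−1)(q−1) = n − (p+q) + 1, so p + q = 632119 − 630496 + 1 = 1624.
p and q are the roots of t² − 1624t + 632119 = 0.
Discriminant: 1624² − 4·632119 = 2637376 − 2528476 = 108900; √108900 = 330.
q = (1624 − 330)/2 = 647, p = (1624 + 330)/2 = 977.
Check: 647 · 977 = 632119.

977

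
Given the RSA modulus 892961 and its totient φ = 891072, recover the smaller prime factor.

937

φ(n) = (p−1)(q−1) = n − (p+q) + 1, so p + q = 892961 − 891072 + 1 = 1890.
p and q are the roots of t² − 1890t + 892961 = 0.
Discriminant: 1890² − 4·892961 = 3572100 − 3571844 = 256; √256 = 16.
q = (1890 − 16)/2 = 937, p = (1890 + 16)/2 = 953.
Check: 937 · 953 = 892961.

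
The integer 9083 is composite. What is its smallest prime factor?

31

9083 is odd.
Digit sum 20, not divisible by 3.
Ends in 3: not divisible by 5.
7: 9083 = 7·1297 + 4
11: 9083 = 11·825 + 8
13: 9083 = 13·698 + 9
17: 9083 = 17·534 + 5
19: 9083 = 19·478 + 1
23: 9083 = 23·394 + 21
29: 9083 = 29·313 + 6
31: 9083 = 31·293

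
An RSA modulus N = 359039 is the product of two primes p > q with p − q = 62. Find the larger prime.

631

Since p = q + 62, we have 359039 = q(q + 62), so q² + 62q − 359039 = 0.
Discriminant: 62² + 4·359039 = 3844 + 1436156 = 1440000; √1440000 = 1200.
q = (−62 + 1200)/2 = 569, and p = q + 62 = 631.
Check: 569 · 631 = 359039.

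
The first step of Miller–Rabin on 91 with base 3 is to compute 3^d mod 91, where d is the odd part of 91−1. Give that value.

27

91 − 1 = 90 = 2^1 · 45, so d = 45.
3^1 ≡ 3 (mod 91)
3^2 ≡ 3^2 = 9 ≡ 9 (mod 91)
3^4 ≡ 9^2 = 81 ≡ 81 (mod 91)
3^8 ≡ 81^2 = 6561 ≡ 9 (mod 91)
3^16 ≡ 9^2 = 81 ≡ 81 (mod 91)
3^32 ≡ 81^2 = 6561 ≡ 9 (mod 91)
45 = 32 + 8 + 4 + 1 in binary powers of 2.
So 3^45 ≡ 9 · 9 · 81 · 3 ≡ 27 (mod 91).
Squaring chain: 27; never reaches −1, so base 3 is a Miller–Rabin witness that 91 is composite.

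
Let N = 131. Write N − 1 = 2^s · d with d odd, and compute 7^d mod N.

1

131 − 1 = 130 = 2^1 · 65, so d = 65.
7^1 ≡ 7 (mod 131)
7^2 ≡ 7^2 = 49 ≡ 49 (mod 131)
7^4 ≡ 49^2 = 2401 ≡ 43 (mod 131)
7^8 ≡ 43^2 = 1849 ≡ 15 (mod 131)
7^16 ≡ 15^2 = 225 ≡ 94 (mod 131)
7^32 ≡ 94^2 = 8836 ≡ 59 (mod 131)
7^64 ≡ 59^2 = 3481 ≡ 75 (mod 131)
65 = 64 + 1 in binary powers of 2.
So 7^65 ≡ 75 · 7 ≡ 1 (mod 131).
Since 7^d ≡ 1 (mod 131), base 7 does not prove 131 composite.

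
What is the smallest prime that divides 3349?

3349 is odd.
Digit sum 19, not divisible by 3.
Ends in 9: not divisible by 5.
7: 3349 = 7·478 + 3
11: 3349 = 11·304 + 5
13: 3349 = 13·257 + 8
17: 3349 = 17·197

17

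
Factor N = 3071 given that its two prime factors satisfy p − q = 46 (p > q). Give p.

83

Since p = q + 46, we have 3071 = q(q + 46), so q² + 46q − 3071 = 0.
Discriminant: 46² + 4·3071 = 2116 + 12284 = 14400; √14400 = 120.
q = (−46 + 120)/2 = 37, and p = q + 46 = 83.
Check: 37 · 83 = 3071.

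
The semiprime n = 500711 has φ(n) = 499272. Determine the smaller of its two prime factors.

587

φ(n) = (p−1)(q−1) = n − (p+q) + 1, so p + q = 500711 − 499272 + 1 = 1440.
p and q are the roots of t² − 1440t + 500711 = 0.
Discriminant: 1440² − 4·500711 = 2073600 − 2002844 = 70756; √70756 = 266.
q = (1440 − 266)/2 = 587, p = (1440 + 266)/2 = 853.
Check: 587 · 853 = 500711.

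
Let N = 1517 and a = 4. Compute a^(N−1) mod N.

4^1 ≡ 4 (mod 1517)
4^2 ≡ 4^2 = 16 ≡ 16 (mod 1517)
4^4 ≡ 16^2 = 256 ≡ 256 (mod 1517)
4^8 ≡ 256^2 = 65536 ≡ 305 (mod 1517)
4^16 ≡ 305^2 = 93025 ≡ 488 (mod 1517)
4^32 ≡ 488^2 = 238144 ≡ 1492 (mod 1517)
4^64 ≡ 1492^2 = 2226064 ≡ 625 (mod 1517)
4^128 ≡ 625^2 = 390625 ≡ 756 (mod 1517)
4^256 ≡ 756^2 = 571536 ≡ 1144 (mod 1517)
4^512 ≡ 1144^2 = 1308736 ≡ 1082 (mod 1517)
4^1024 ≡ 1082^2 = 1170724 ≡ 1117 (mod 1517)
1516 = 1024 + 256 + 128 + 64 + 32 + 8 + 4 in binary powers of 2.
So 4^1516 ≡ 1117 · 1144 · 756 · 625 · 1492 · 305 · 256 ≡ 1144 (mod 1517).
Since 1144 ≠ 1, base 4 is a Fermat witness: 1517 is composite.

1144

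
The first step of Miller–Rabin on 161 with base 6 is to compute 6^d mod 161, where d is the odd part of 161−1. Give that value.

48

161 − 1 = 160 = 2^5 · 5, so d = 5.
6^1 ≡ 6 (mod 161)
6^2 ≡ 6^2 = 36 ≡ 36 (mod 161)
6^4 ≡ 36^2 = 1296 ≡ 8 (mod 161)
5 = 4 + 1 in binary powers of 2.
So 6^5 ≡ 8 · 6 ≡ 48 (mod 161).
Squaring chain: 48 → 50 → 85 → 141 → 78; never reaches −1, so base 6 is a Miller–Rabin witness that 161 is composite.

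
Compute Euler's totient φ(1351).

1152

Factor: 1351 = 7 · 193.
φ(1351) = (7−1) · (193−1) = 6 · 192 = 1152.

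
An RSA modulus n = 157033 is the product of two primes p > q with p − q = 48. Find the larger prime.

421

Since p = q + 48, we have 157033 = q(q + 48), so q² + 48q − 157033 = 0.
Discriminant: 48² + 4·157033 = 2304 + 628132 = 630436; √630436 = 794.
q = (−48 + 794)/2 = 373, and p = q + 48 = 421.
Check: 373 · 421 = 157033.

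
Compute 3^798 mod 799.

3^1 ≡ 3 (mod 799)
3^2 ≡ 3^2 = 9 ≡ 9 (mod 799)
3^4 ≡ 9^2 = 81 ≡ 81 (mod 799)
3^8 ≡ 81^2 = 6561 ≡ 169 (mod 799)
3^16 ≡ 169^2 = 28561 ≡ 596 (mod 799)
3^32 ≡ 596^2 = 355216 ≡ 460 (mod 799)
3^64 ≡ 460^2 = 211600 ≡ 664 (mod 799)
3^128 ≡ 664^2 = 440896 ≡ 647 (mod 799)
3^256 ≡ 647^2 = 418609 ≡ 732 (mod 799)
3^512 ≡ 732^2 = 535824 ≡ 494 (mod 799)
798 = 512 + 256 + 16 + 8 + 4 + 2 in binary powers of 2.
So 3^798 ≡ 494 · 732 · 596 · 169 · 81 · 9 ≡ 784 (mod 799).
Since 784 ≠ 1, base 3 is a Fermat witness: 799 is composite.

784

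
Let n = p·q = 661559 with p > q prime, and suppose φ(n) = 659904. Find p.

φ(n) = (p−1)(q−1) = n − (p+q) + 1, so p + q = 661559 − 659904 + 1 = 1656.
p and q are the roots of t² − 1656t + 661559 = 0.
Discriminant: 1656² − 4·661559 = 2742336 − 2646236 = 96100; √96100 = 310.
q = (1656 − 310)/2 = 673, p = (1656 + 310)/2 = 983.
Check: 673 · 983 = 661559.

983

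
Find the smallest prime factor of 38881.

38881 is odd.
Digit sum 28, not divisible by 3.
Ends in 1: not divisible by 5.
7: 38881 = 7·5554 + 3
11: 38881 = 11·3534 + 7
13: 38881 = 13·2990 + 11
17: 38881 = 17·2287 + 2
19: 38881 = 19·2046 + 7
23: 38881 = 23·1690 + 11
29: 38881 = 29·1340 + 21
31: 38881 = 31·1254 + 7
37: 38881 = 37·1050 + 31
41: 38881 = 41·948 + 13
43: 38881 = 43·904 + 9
47: 38881 = 47·827 + 12
53: 38881 = 53·733 + 32
59: 38881 = 59·659

59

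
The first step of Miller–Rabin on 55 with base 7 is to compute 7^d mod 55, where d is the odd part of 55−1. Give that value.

28

55 − 1 = 54 = 2^1 · 27, so d = 27.
7^1 ≡ 7 (mod 55)
7^2 ≡ 7^2 = 49 ≡ 49 (mod 55)
7^4 ≡ 49^2 = 2401 ≡ 36 (mod 55)
7^8 ≡ 36^2 = 1296 ≡ 31 (mod 55)
7^16 ≡ 31^2 = 961 ≡ 26 (mod 55)
27 = 16 + 8 + 2 + 1 in binary powers of 2.
So 7^27 ≡ 26 · 31 · 49 · 7 ≡ 28 (mod 55).
Squaring chain: 28; never reaches −1, so base 7 is a Miller–Rabin witness that 55 is composite.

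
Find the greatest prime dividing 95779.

71

95779 = 19 · 5041
5041 = 71 · 71
71 = 71 · 1
So 95779 = 19 · 71^2; the largest prime factor is 71.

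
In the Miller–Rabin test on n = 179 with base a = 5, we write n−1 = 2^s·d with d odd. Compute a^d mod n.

1

179 − 1 = 178 = 2^1 · 89, so d = 89.
5^1 ≡ 5 (mod 179)
5^2 ≡ 5^2 = 25 ≡ 25 (mod 179)
5^4 ≡ 25^2 = 625 ≡ 88 (mod 179)
5^8 ≡ 88^2 = 7744 ≡ 47 (mod 179)
5^16 ≡ 47^2 = 2209 ≡ 61 (mod 179)
5^32 ≡ 61^2 = 3721 ≡ 141 (mod 179)
5^64 ≡ 141^2 = 19881 ≡ 12 (mod 179)
89 = 64 + 16 + 8 + 1 in binary powers of 2.
So 5^89 ≡ 12 · 61 · 47 · 5 ≡ 1 (mod 179).
Since 5^d ≡ 1 (mod 179), base 5 does not prove 179 composite.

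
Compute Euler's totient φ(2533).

Factor: 2533 = 17 · 149.
φ(2533) = (17−1) · (149−1) = 16 · 148 = 2368.

2368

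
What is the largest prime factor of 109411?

109411 = 23 · 4757
4757 = 67 · 71
71 is prime.
So 109411 = 23 · 67 · 71; the largest prime factor is 71.

71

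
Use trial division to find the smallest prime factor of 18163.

41

18163 is odd.
Digit sum 19, not divisible by 3.
Ends in 3: not divisible by 5.
7: 18163 = 7·2594 + 5
11: 18163 = 11·1651 + 2
13: 18163 = 13·1397 + 2
17: 18163 = 17·1068 + 7
19: 18163 = 19·955 + 18
23: 18163 = 23·789 + 16
29: 18163 = 29·626 + 9
31: 18163 = 31·585 + 28
37: 18163 = 37·490 + 33
41: 18163 = 41·443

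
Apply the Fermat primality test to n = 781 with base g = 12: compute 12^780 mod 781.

529

12^1 ≡ 12 (mod 781)
12^2 ≡ 12^2 = 144 ≡ 144 (mod 781)
12^4 ≡ 144^2 = 20736 ≡ 430 (mod 781)
12^8 ≡ 430^2 = 184900 ≡ 584 (mod 781)
12^16 ≡ 584^2 = 341056 ≡ 540 (mod 781)
12^32 ≡ 540^2 = 291600 ≡ 287 (mod 781)
12^64 ≡ 287^2 = 82369 ≡ 364 (mod 781)
12^128 ≡ 364^2 = 132496 ≡ 507 (mod 781)
12^256 ≡ 507^2 = 257049 ≡ 100 (mod 781)
12^512 ≡ 100^2 = 10000 ≡ 628 (mod 781)
780 = 512 + 256 + 8 + 4 in binary powers of 2.
So 12^780 ≡ 628 · 100 · 584 · 430 ≡ 529 (mod 781).
Since 529 ≠ 1, base 12 is a Fermat witness: 781 is composite.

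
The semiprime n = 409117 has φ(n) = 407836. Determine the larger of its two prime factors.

φ(n) = (p−1)(q−1) = n − (p+q) + 1, so p + q = 409117 − 407836 + 1 = 1282.
p and q are the roots of t² − 1282t + 409117 = 0.
Discriminant: 1282² − 4·409117 = 1643524 − 1636468 = 7056; √7056 = 84.
q = (1282 − 84)/2 = 599, p = (1282 + 84)/2 = 683.
Check: 599 · 683 = 409117.

683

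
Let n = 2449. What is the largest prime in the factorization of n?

2449 = 31 · 79
79 is prime.
So 2449 = 31 · 79; the largest prime factor is 79.

79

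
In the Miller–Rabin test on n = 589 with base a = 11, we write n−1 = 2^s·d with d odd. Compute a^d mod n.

77

589 − 1 = 588 = 2^2 · 147, so d = 147.
11^1 ≡ 11 (mod 589)
11^2 ≡ 11^2 = 121 ≡ 121 (mod 589)
11^4 ≡ 121^2 = 14641 ≡ 505 (mod 589)
11^8 ≡ 505^2 = 255025 ≡ 577 (mod 589)
11^16 ≡ 577^2 = 332929 ≡ 144 (mod 589)
11^32 ≡ 144^2 = 20736 ≡ 121 (mod 589)
11^64 ≡ 121^2 = 14641 ≡ 505 (mod 589)
11^128 ≡ 505^2 = 255025 ≡ 577 (mod 589)
147 = 128 + 16 + 2 + 1 in binary powers of 2.
So 11^147 ≡ 577 · 144 · 121 · 11 ≡ 77 (mod 589).
Squaring chain: 77 → 39; never reaches −1, so base 11 is a Miller–Rabin witness that 589 is composite.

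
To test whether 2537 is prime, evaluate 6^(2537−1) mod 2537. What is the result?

2113

6^1 ≡ 6 (mod 2537)
6^2 ≡ 6^2 = 36 ≡ 36 (mod 2537)
6^4 ≡ 36^2 = 1296 ≡ 1296 (mod 2537)
6^8 ≡ 1296^2 = 1679616 ≡ 122 (mod 2537)
6^16 ≡ 122^2 = 14884 ≡ 2199 (mod 2537)
6^32 ≡ 2199^2 = 4835601 ≡ 79 (mod 2537)
6^64 ≡ 79^2 = 6241 ≡ 1167 (mod 2537)
6^128 ≡ 1167^2 = 1361889 ≡ 2057 (mod 2537)
6^256 ≡ 2057^2 = 4231249 ≡ 2070 (mod 2537)
6^512 ≡ 2070^2 = 4284900 ≡ 2444 (mod 2537)
6^1024 ≡ 2444^2 = 5973136 ≡ 1038 (mod 2537)
6^2048 ≡ 1038^2 = 1077444 ≡ 1756 (mod 2537)
2536 = 2048 + 256 + 128 + 64 + 32 + 8 in binary powers of 2.
So 6^2536 ≡ 1756 · 2070 · 2057 · 1167 · 79 · 122 ≡ 2113 (mod 2537).
Since 2113 ≠ 1, base 6 is a Fermat witness: 2537 is composite.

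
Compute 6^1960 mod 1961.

6^1 ≡ 6 (mod 1961)
6^2 ≡ 6^2 = 36 ≡ 36 (mod 1961)
6^4 ≡ 36^2 = 1296 ≡ 1296 (mod 1961)
6^8 ≡ 1296^2 = 1679616 ≡ 1000 (mod 1961)
6^16 ≡ 1000^2 = 1000000 ≡ 1851 (mod 1961)
6^32 ≡ 1851^2 = 3426201 ≡ 334 (mod 1961)
6^64 ≡ 334^2 = 111556 ≡ 1740 (mod 1961)
6^128 ≡ 1740^2 = 3027600 ≡ 1777 (mod 1961)
6^256 ≡ 1777^2 = 3157729 ≡ 519 (mod 1961)
6^512 ≡ 519^2 = 269361 ≡ 704 (mod 1961)
6^1024 ≡ 704^2 = 495616 ≡ 1444 (mod 1961)
1960 = 1024 + 512 + 256 + 128 + 32 + 8 in binary powers of 2.
So 6^1960 ≡ 1444 · 704 · 519 · 1777 · 334 · 1000 ≡ 1444 (mod 1961).
Since 1444 ≠ 1, base 6 is a Fermat witness: 1961 is composite.

1444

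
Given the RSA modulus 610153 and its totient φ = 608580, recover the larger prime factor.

φ(n) = (p−1)(q−1) = n − (p+q) + 1, so p + q = 610153 − 608580 + 1 = 1574.
p and q are the roots of t² − 1574t + 610153 = 0.
Discriminant: 1574² − 4·610153 = 2477476 − 2440612 = 36864; √36864 = 192.
q = (1574 − 192)/2 = 691, p = (1574 + 192)/2 = 883.
Check: 691 · 883 = 610153.

883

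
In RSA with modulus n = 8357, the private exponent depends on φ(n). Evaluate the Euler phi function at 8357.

Factor: 8357 = 61 · 137.
φ(8357) = (61−1) · (137−1) = 60 · 136 = 8160.

8160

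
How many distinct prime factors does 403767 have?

403767 = 3^2 · 44863
44863 = 7 · 6409
6409 = 13 · 493
493 = 17 · 29
403767 = 3^2 · 7 · 13 · 17 · 29, which has 5 distinct prime factors.

5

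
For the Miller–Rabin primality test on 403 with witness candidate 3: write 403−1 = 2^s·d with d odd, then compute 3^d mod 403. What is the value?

403 − 1 = 402 = 2^1 · 201, so d = 201.
3^1 ≡ 3 (mod 403)
3^2 ≡ 3^2 = 9 ≡ 9 (mod 403)
3^4 ≡ 9^2 = 81 ≡ 81 (mod 403)
3^8 ≡ 81^2 = 6561 ≡ 113 (mod 403)
3^16 ≡ 113^2 = 12769 ≡ 276 (mod 403)
3^32 ≡ 276^2 = 76176 ≡ 9 (mod 403)
3^64 ≡ 9^2 = 81 ≡ 81 (mod 403)
3^128 ≡ 81^2 = 6561 ≡ 113 (mod 403)
201 = 128 + 64 + 8 + 1 in binary powers of 2.
So 3^201 ≡ 113 · 81 · 113 · 3 ≡ 170 (mod 403).
Squaring chain: 170; never reaches −1, so base 3 is a Miller–Rabin witness that 403 is composite.

170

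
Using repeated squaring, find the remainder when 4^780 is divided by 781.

474

4^1 ≡ 4 (mod 781)
4^2 ≡ 4^2 = 16 ≡ 16 (mod 781)
4^4 ≡ 16^2 = 256 ≡ 256 (mod 781)
4^8 ≡ 256^2 = 65536 ≡ 713 (mod 781)
4^16 ≡ 713^2 = 508369 ≡ 719 (mod 781)
4^32 ≡ 719^2 = 516961 ≡ 720 (mod 781)
4^64 ≡ 720^2 = 518400 ≡ 597 (mod 781)
4^128 ≡ 597^2 = 356409 ≡ 273 (mod 781)
4^256 ≡ 273^2 = 74529 ≡ 334 (mod 781)
4^512 ≡ 334^2 = 111556 ≡ 654 (mod 781)
780 = 512 + 256 + 8 + 4 in binary powers of 2.
So 4^780 ≡ 654 · 334 · 713 · 256 ≡ 474 (mod 781).
Since 474 ≠ 1, base 4 is a Fermat witness: 781 is composite.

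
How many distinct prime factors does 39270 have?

39270 = 2 · 19635
19635 = 3 · 6545
6545 = 5 · 1309
1309 = 7 · 187
187 = 11 · 17
39270 = 2 · 3 · 5 · 7 · 11 · 17, which has 6 distinct prime factors.

6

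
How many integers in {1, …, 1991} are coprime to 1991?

1800

Factor: 1991 = 11 · 181.
φ(1991) = (11−1) · (181−1) = 10 · 180 = 1800.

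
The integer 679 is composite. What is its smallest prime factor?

7

679 is odd.
Digit sum 22, not divisible by 3.
Ends in 9: not divisible by 5.
7: 679 = 7·97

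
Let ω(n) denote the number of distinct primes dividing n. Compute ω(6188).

6188 = 2^2 · 1547
1547 = 7 · 221
221 = 13 · 17
6188 = 2^2 · 7 · 13 · 17, which has 4 distinct prime factors.

4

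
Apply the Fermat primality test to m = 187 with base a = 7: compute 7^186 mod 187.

7^1 ≡ 7 (mod 187)
7^2 ≡ 7^2 = 49 ≡ 49 (mod 187)
7^4 ≡ 49^2 = 2401 ≡ 157 (mod 187)
7^8 ≡ 157^2 = 24649 ≡ 152 (mod 187)
7^16 ≡ 152^2 = 23104 ≡ 103 (mod 187)
7^32 ≡ 103^2 = 10609 ≡ 137 (mod 187)
7^64 ≡ 137^2 = 18769 ≡ 69 (mod 187)
7^128 ≡ 69^2 = 4761 ≡ 86 (mod 187)
186 = 128 + 32 + 16 + 8 + 2 in binary powers of 2.
So 7^186 ≡ 86 · 137 · 103 · 152 · 49 ≡ 70 (mod 187).
Since 70 ≠ 1, base 7 is a Fermat witness: 187 is composite.

70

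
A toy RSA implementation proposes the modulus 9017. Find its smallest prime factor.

71

9017 is odd.
Digit sum 17, not divisible by 3.
Ends in 7: not divisible by 5.
7: 9017 = 7·1288 + 1
11: 9017 = 11·819 + 8
13: 9017 = 13·693 + 8
17: 9017 = 17·530 + 7
19: 9017 = 19·474 + 11
23: 9017 = 23·392 + 1
29: 9017 = 29·310 + 27
31: 9017 = 31·290 + 27
37: 9017 = 37·243 + 26
41: 9017 = 41·219 + 38
43: 9017 = 43·209 + 30
47: 9017 = 47·191 + 40
53: 9017 = 53·170 + 7
59: 9017 = 59·152 + 49
61: 9017 = 61·147 + 50
67: 9017 = 67·134 + 39
71: 9017 = 71·127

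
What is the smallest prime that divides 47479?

47479 is odd.
Digit sum 31, not divisible by 3.
Ends in 9: not divisible by 5.
7: 47479 = 7·6782 + 5
11: 47479 = 11·4316 + 3
13: 47479 = 13·3652 + 3
17: 47479 = 17·2792 + 15
19: 47479 = 19·2498 + 17
23: 47479 = 23·2064 + 7
29: 47479 = 29·1637 + 6
31: 47479 = 31·1531 + 18
37: 47479 = 37·1283 + 8
41: 47479 = 41·1158 + 1
43: 47479 = 43·1104 + 7
47: 47479 = 47·1010 + 9
53: 47479 = 53·895 + 44
59: 47479 = 59·804 + 43
61: 47479 = 61·778 + 21
67: 47479 = 67·708 + 43
71: 47479 = 71·668 + 51
73: 47479 = 73·650 + 29
79: 47479 = 79·601

79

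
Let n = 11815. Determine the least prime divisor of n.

11815 is odd.
Digit sum 16, not divisible by 3.
Ends in 5: divisible by 5.

5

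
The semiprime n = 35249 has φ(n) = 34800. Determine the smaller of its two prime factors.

φ(n) = (p−1)(q−1) = n − (p+q) + 1, so p + q = 35249 − 34800 + 1 = 450.
p and q are the roots of t² − 450t + 35249 = 0.
Discriminant: 450² − 4·35249 = 202500 − 140996 = 61504; √61504 = 248.
q = (450 − 248)/2 = 101, p = (450 + 248)/2 = 349.
Check: 101 · 349 = 35249.

101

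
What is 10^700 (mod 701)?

10^1 ≡ 10 (mod 701)
10^2 ≡ 10^2 = 100 ≡ 100 (mod 701)
10^4 ≡ 100^2 = 10000 ≡ 186 (mod 701)
10^8 ≡ 186^2 = 34596 ≡ 247 (mod 701)
10^16 ≡ 247^2 = 61009 ≡ 22 (mod 701)
10^32 ≡ 22^2 = 484 ≡ 484 (mod 701)
10^64 ≡ 484^2 = 234256 ≡ 122 (mod 701)
10^128 ≡ 122^2 = 14884 ≡ 163 (mod 701)
10^256 ≡ 163^2 = 26569 ≡ 632 (mod 701)
10^512 ≡ 632^2 = 399424 ≡ 555 (mod 701)
700 = 512 + 128 + 32 + 16 + 8 + 4 in binary powers of 2.
So 10^700 ≡ 555 · 163 · 484 · 22 · 247 · 186 ≡ 1 (mod 701).
Since the result is 1, base 10 gives no evidence that 701 is composite.

1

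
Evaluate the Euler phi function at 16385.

Factor: 16385 = 5 · 29 · 113.
φ(16385) = (5−1) · (29−1) · (113−1) = 4 · 28 · 112 = 12544.

12544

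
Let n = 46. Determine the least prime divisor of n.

46 is even: 2 divides it.

2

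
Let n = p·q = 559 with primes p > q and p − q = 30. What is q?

13

Since p = q + 30, we have 559 = q(q + 30), so q² + 30q − 559 = 0.
Discriminant: 30² + 4·559 = 900 + 2236 = 3136; √3136 = 56.
q = (−30 + 56)/2 = 13, and p = q + 30 = 43.
Check: 13 · 43 = 559.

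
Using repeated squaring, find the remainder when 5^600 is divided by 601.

1

5^1 ≡ 5 (mod 601)
5^2 ≡ 5^2 = 25 ≡ 25 (mod 601)
5^4 ≡ 25^2 = 625 ≡ 24 (mod 601)
5^8 ≡ 24^2 = 576 ≡ 576 (mod 601)
5^16 ≡ 576^2 = 331776 ≡ 24 (mod 601)
5^32 ≡ 24^2 = 576 ≡ 576 (mod 601)
5^64 ≡ 576^2 = 331776 ≡ 24 (mod 601)
5^128 ≡ 24^2 = 576 ≡ 576 (mod 601)
5^256 ≡ 576^2 = 331776 ≡ 24 (mod 601)
5^512 ≡ 24^2 = 576 ≡ 576 (mod 601)
600 = 512 + 64 + 16 + 8 in binary powers of 2.
So 5^600 ≡ 576 · 24 · 24 · 576 ≡ 1 (mod 601).
Since the result is 1, base 5 gives no evidence that 601 is composite.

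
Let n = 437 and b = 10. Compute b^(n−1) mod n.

10^1 ≡ 10 (mod 437)
10^2 ≡ 10^2 = 100 ≡ 100 (mod 437)
10^4 ≡ 100^2 = 10000 ≡ 386 (mod 437)
10^8 ≡ 386^2 = 148996 ≡ 416 (mod 437)
10^16 ≡ 416^2 = 173056 ≡ 4 (mod 437)
10^32 ≡ 4^2 = 16 ≡ 16 (mod 437)
10^64 ≡ 16^2 = 256 ≡ 256 (mod 437)
10^128 ≡ 256^2 = 65536 ≡ 423 (mod 437)
10^256 ≡ 423^2 = 178929 ≡ 196 (mod 437)
436 = 256 + 128 + 32 + 16 + 4 in binary powers of 2.
So 10^436 ≡ 196 · 423 · 16 · 4 · 386 ≡ 101 (mod 437).
Since 101 ≠ 1, base 10 is a Fermat witness: 437 is composite.

101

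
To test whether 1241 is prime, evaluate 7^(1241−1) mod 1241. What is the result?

373

7^1 ≡ 7 (mod 1241)
7^2 ≡ 7^2 = 49 ≡ 49 (mod 1241)
7^4 ≡ 49^2 = 2401 ≡ 1160 (mod 1241)
7^8 ≡ 1160^2 = 1345600 ≡ 356 (mod 1241)
7^16 ≡ 356^2 = 126736 ≡ 154 (mod 1241)
7^32 ≡ 154^2 = 23716 ≡ 137 (mod 1241)
7^64 ≡ 137^2 = 18769 ≡ 154 (mod 1241)
7^128 ≡ 154^2 = 23716 ≡ 137 (mod 1241)
7^256 ≡ 137^2 = 18769 ≡ 154 (mod 1241)
7^512 ≡ 154^2 = 23716 ≡ 137 (mod 1241)
7^1024 ≡ 137^2 = 18769 ≡ 154 (mod 1241)
1240 = 1024 + 128 + 64 + 16 + 8 in binary powers of 2.
So 7^1240 ≡ 154 · 137 · 154 · 154 · 356 ≡ 373 (mod 1241).
Since 373 ≠ 1, base 7 is a Fermat witness: 1241 is composite.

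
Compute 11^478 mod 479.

1

11^1 ≡ 11 (mod 479)
11^2 ≡ 11^2 = 121 ≡ 121 (mod 479)
11^4 ≡ 121^2 = 14641 ≡ 271 (mod 479)
11^8 ≡ 271^2 = 73441 ≡ 154 (mod 479)
11^16 ≡ 154^2 = 23716 ≡ 245 (mod 479)
11^32 ≡ 245^2 = 60025 ≡ 150 (mod 479)
11^64 ≡ 150^2 = 22500 ≡ 466 (mod 479)
11^128 ≡ 466^2 = 217156 ≡ 169 (mod 479)
11^256 ≡ 169^2 = 28561 ≡ 300 (mod 479)
478 = 256 + 128 + 64 + 16 + 8 + 4 + 2 in binary powers of 2.
So 11^478 ≡ 300 · 169 · 466 · 245 · 154 · 271 · 121 ≡ 1 (mod 479).
Since the result is 1, base 11 gives no evidence that 479 is composite.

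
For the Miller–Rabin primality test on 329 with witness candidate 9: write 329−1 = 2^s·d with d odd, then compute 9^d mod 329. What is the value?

329 − 1 = 328 = 2^3 · 41, so d = 41.
9^1 ≡ 9 (mod 329)
9^2 ≡ 9^2 = 81 ≡ 81 (mod 329)
9^4 ≡ 81^2 = 6561 ≡ 310 (mod 329)
9^8 ≡ 310^2 = 96100 ≡ 32 (mod 329)
9^16 ≡ 32^2 = 1024 ≡ 37 (mod 329)
9^32 ≡ 37^2 = 1369 ≡ 53 (mod 329)
41 = 32 + 8 + 1 in binary powers of 2.
So 9^41 ≡ 53 · 32 · 9 ≡ 130 (mod 329).
Squaring chain: 130 → 121 → 165; never reaches −1, so base 9 is a Miller–Rabin witness that 329 is composite.

130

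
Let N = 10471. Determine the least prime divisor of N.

10471 is odd.
Digit sum 13, not divisible by 3.
Ends in 1: not divisible by 5.
7: 10471 = 7·1495 + 6
11: 10471 = 11·951 + 10
13: 10471 = 13·805 + 6
17: 10471 = 17·615 + 16
19: 10471 = 19·551 + 2
23: 10471 = 23·455 + 6
29: 10471 = 29·361 + 2
31: 10471 = 31·337 + 24
37: 10471 = 37·283

37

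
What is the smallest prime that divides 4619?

4619 is odd.
Digit sum 20, not divisible by 3.
Ends in 9: not divisible by 5.
7: 4619 = 7·659 + 6
11: 4619 = 11·419 + 10
13: 4619 = 13·355 + 4
17: 4619 = 17·271 + 12
19: 4619 = 19·243 + 2
23: 4619 = 23·200 + 19
29: 4619 = 29·159 + 8
31: 4619 = 31·149

31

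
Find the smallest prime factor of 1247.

1247 is odd.
Digit sum 14, not divisible by 3.
Ends in 7: not divisible by 5.
7: 1247 = 7·178 + 1
11: 1247 = 11·113 + 4
13: 1247 = 13·95 + 12
17: 1247 = 17·73 + 6
19: 1247 = 19·65 + 12
23: 1247 = 23·54 + 5
29: 1247 = 29·43

29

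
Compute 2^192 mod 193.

2^1 ≡ 2 (mod 193)
2^2 ≡ 2^2 = 4 ≡ 4 (mod 193)
2^4 ≡ 4^2 = 16 ≡ 16 (mod 193)
2^8 ≡ 16^2 = 256 ≡ 63 (mod 193)
2^16 ≡ 63^2 = 3969 ≡ 109 (mod 193)
2^32 ≡ 109^2 = 11881 ≡ 108 (mod 193)
2^64 ≡ 108^2 = 11664 ≡ 84 (mod 193)
2^128 ≡ 84^2 = 7056 ≡ 108 (mod 193)
192 = 128 + 64 in binary powers of 2.
So 2^192 ≡ 108 · 84 ≡ 1 (mod 193).
Since the result is 1, base 2 gives no evidence that 193 is composite.

1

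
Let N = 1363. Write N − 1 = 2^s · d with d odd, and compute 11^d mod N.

872

1363 − 1 = 1362 = 2^1 · 681, so d = 681.
11^1 ≡ 11 (mod 1363)
11^2 ≡ 11^2 = 121 ≡ 121 (mod 1363)
11^4 ≡ 121^2 = 14641 ≡ 1011 (mod 1363)
11^8 ≡ 1011^2 = 1022121 ≡ 1234 (mod 1363)
11^16 ≡ 1234^2 = 1522756 ≡ 285 (mod 1363)
11^32 ≡ 285^2 = 81225 ≡ 808 (mod 1363)
11^64 ≡ 808^2 = 652864 ≡ 1350 (mod 1363)
11^128 ≡ 1350^2 = 1822500 ≡ 169 (mod 1363)
11^256 ≡ 169^2 = 28561 ≡ 1301 (mod 1363)
11^512 ≡ 1301^2 = 1692601 ≡ 1118 (mod 1363)
681 = 512 + 128 + 32 + 8 + 1 in binary powers of 2.
So 11^681 ≡ 1118 · 169 · 808 · 1234 · 11 ≡ 872 (mod 1363).
Squaring chain: 872; never reaches −1, so base 11 is a Miller–Rabin witness that 1363 is composite.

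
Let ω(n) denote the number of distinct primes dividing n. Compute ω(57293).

3

57293 = 23 · 2491
2491 = 47 · 53
57293 = 23 · 47 · 53, which has 3 distinct prime factors.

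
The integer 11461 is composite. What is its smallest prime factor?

73

11461 is odd.
Digit sum 13, not divisible by 3.
Ends in 1: not divisible by 5.
7: 11461 = 7·1637 + 2
11: 11461 = 11·1041 + 10
13: 11461 = 13·881 + 8
17: 11461 = 17·674 + 3
19: 11461 = 19·603 + 4
23: 11461 = 23·498 + 7
29: 11461 = 29·395 + 6
31: 11461 = 31·369 + 22
37: 11461 = 37·309 + 28
41: 11461 = 41·279 + 22
43: 11461 = 43·266 + 23
47: 11461 = 47·243 + 40
53: 11461 = 53·216 + 13
59: 11461 = 59·194 + 15
61: 11461 = 61·187 + 54
67: 11461 = 67·171 + 4
71: 11461 = 71·161 + 30
73: 11461 = 73·157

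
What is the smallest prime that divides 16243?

37

16243 is odd.
Digit sum 16, not divisible by 3.
Ends in 3: not divisible by 5.
7: 16243 = 7·2320 + 3
11: 16243 = 11·1476 + 7
13: 16243 = 13·1249 + 6
17: 16243 = 17·955 + 8
19: 16243 = 19·854 + 17
23: 16243 = 23·706 + 5
29: 16243 = 29·560 + 3
31: 16243 = 31·523 + 30
37: 16243 = 37·439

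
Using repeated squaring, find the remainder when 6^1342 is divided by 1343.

6^1 ≡ 6 (mod 1343)
6^2 ≡ 6^2 = 36 ≡ 36 (mod 1343)
6^4 ≡ 36^2 = 1296 ≡ 1296 (mod 1343)
6^8 ≡ 1296^2 = 1679616 ≡ 866 (mod 1343)
6^16 ≡ 866^2 = 749956 ≡ 562 (mod 1343)
6^32 ≡ 562^2 = 315844 ≡ 239 (mod 1343)
6^64 ≡ 239^2 = 57121 ≡ 715 (mod 1343)
6^128 ≡ 715^2 = 511225 ≡ 885 (mod 1343)
6^256 ≡ 885^2 = 783225 ≡ 256 (mod 1343)
6^512 ≡ 256^2 = 65536 ≡ 1072 (mod 1343)
6^1024 ≡ 1072^2 = 1149184 ≡ 919 (mod 1343)
1342 = 1024 + 256 + 32 + 16 + 8 + 4 + 2 in binary powers of 2.
So 6^1342 ≡ 919 · 256 · 239 · 562 · 866 · 1296 · 36 ≡ 9 (mod 1343).
Since 9 ≠ 1, base 6 is a Fermat witness: 1343 is composite.

9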